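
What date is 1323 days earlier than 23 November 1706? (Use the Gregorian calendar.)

−365 (one year) → Nov 23, 1705 (958 left).
−365 (one year) → Nov 23, 1704 (593 left).
−366 (one year; includes Feb 29, 1704) → Nov 23, 1703 (227 left).
−23 → Oct 31, 1703 (end of Oct, 31 days; 204 left).
−31 → Sep 30, 1703 (end of Sep, 30 days; 173 left).
−30 → Aug 31, 1703 (end of Aug, 31 days; 143 left).
−31 → Jul 31, 1703 (end of Jul, 31 days; 112 left).
−31 → Jun 30, 1703 (end of Jun, 30 days; 81 left).
−30 → May 31, 1703 (end of May, 31 days; 51 left).
−31 → Apr 30, 1703 (end of Apr, 30 days; 20 left).
−20 → Apr 10, 1703.

April 10, 1703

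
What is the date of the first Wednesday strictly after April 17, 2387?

Apr 17, 2387 is a Friday.
From Friday to the next Wednesday is 5 days.
Apr 17, 2387 + 5 = Apr 22, 2387.

April 22, 2387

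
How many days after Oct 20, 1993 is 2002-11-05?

3303

Oct 20, 1993 → Oct 20, 1994: 365 days.
Oct 20, 1994 → Oct 20, 1995: 365 days.
Oct 20, 1995 → Oct 20, 1996: 366 days (Feb 29, 1996 is in that span).
Oct 20, 1996 → Oct 20, 1997: 365 days.
Oct 20, 1997 → Oct 20, 1998: 365 days.
Oct 20, 1998 → Oct 20, 1999: 365 days.
Oct 20, 1999 → Oct 20, 2000: 366 days (Feb 29, 2000 is in that span).
Oct 20, 2000 → Oct 20, 2001: 365 days.
Oct 20, 2001 → Nov 20, 2001: 31 days (October has 31).
Nov 20, 2001 → Dec 20, 2001: 30 days (November has 30).
Dec 20, 2001 → Jan 20, 2002: 31 days (December has 31).
Jan 20, 2002 → Feb 20, 2002: 31 days (January has 31).
Feb 20, 2002 → Mar 20, 2002: 28 days (February has 28).
Mar 20, 2002 → Apr 20, 2002: 31 days (March has 31).
Apr 20, 2002 → May 20, 2002: 30 days (April has 30).
May 20, 2002 → Jun 20, 2002: 31 days (May has 31).
Jun 20, 2002 → Jul 20, 2002: 30 days (June has 30).
Jul 20, 2002 → Aug 20, 2002: 31 days (July has 31).
Aug 20, 2002 → Sep 20, 2002: 31 days (August has 31).
Sep 20, 2002 → Oct 20, 2002: 30 days (September has 30).
Oct 20, 2002 → Nov 5, 2002: 16 days.
Total: 3303 days.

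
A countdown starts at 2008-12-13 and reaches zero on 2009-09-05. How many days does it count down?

Dec 13, 2008 → Jan 13, 2009: 31 days (December has 31).
Jan 13, 2009 → Feb 13, 2009: 31 days (January has 31).
Feb 13, 2009 → Mar 13, 2009: 28 days (February has 28).
Mar 13, 2009 → Apr 13, 2009: 31 days (March has 31).
Apr 13, 2009 → May 13, 2009: 30 days (April has 30).
May 13, 2009 → Jun 13, 2009: 31 days (May has 31).
Jun 13, 2009 → Jul 13, 2009: 30 days (June has 30).
Jul 13, 2009 → Aug 13, 2009: 31 days (July has 31).
Aug 13, 2009 → Sep 5, 2009: 23 days.
Total: 266 days.

266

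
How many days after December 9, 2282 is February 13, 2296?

Dec 9, 2282 → Dec 9, 2283: 365 days.
Dec 9, 2283 → Dec 9, 2284: 366 days (Feb 29, 2284 is in that span).
Dec 9, 2284 → Dec 9, 2285: 365 days.
Dec 9, 2285 → Dec 9, 2286: 365 days.
Dec 9, 2286 → Dec 9, 2287: 365 days.
Dec 9, 2287 → Dec 9, 2288: 366 days (Feb 29, 2288 is in that span).
Dec 9, 2288 → Dec 9, 2289: 365 days.
Dec 9, 2289 → Dec 9, 2290: 365 days.
Dec 9, 2290 → Dec 9, 2291: 365 days.
Dec 9, 2291 → Dec 9, 2292: 366 days (Feb 29, 2292 is in that span).
Dec 9, 2292 → Dec 9, 2293: 365 days.
Dec 9, 2293 → Dec 9, 2294: 365 days.
Dec 9, 2294 → Dec 9, 2295: 365 days.
Dec 9, 2295 → Jan 9, 2296: 31 days (December has 31).
Jan 9, 2296 → Feb 9, 2296: 31 days (January has 31).
Feb 9, 2296 → Feb 13, 2296: 4 days.
Total: 4814 days.

4814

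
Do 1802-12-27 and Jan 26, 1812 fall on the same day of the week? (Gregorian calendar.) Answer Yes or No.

No

From Dec 27, 1802 to Jan 26, 1812 is 3317 days.
3317 mod 7 = 6, so they are different weekdays.
(Dec 27, 1802 is a Monday; Jan 26, 1812 is a Sunday.)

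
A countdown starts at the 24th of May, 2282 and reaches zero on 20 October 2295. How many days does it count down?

May 24, 2282 → May 24, 2283: 365 days.
May 24, 2283 → May 24, 2284: 366 days (Feb 29, 2284 is in that span).
May 24, 2284 → May 24, 2285: 365 days.
May 24, 2285 → May 24, 2286: 365 days.
May 24, 2286 → May 24, 2287: 365 days.
May 24, 2287 → May 24, 2288: 366 days (Feb 29, 2288 is in that span).
May 24, 2288 → May 24, 2289: 365 days.
May 24, 2289 → May 24, 2290: 365 days.
May 24, 2290 → May 24, 2291: 365 days.
May 24, 2291 → May 24, 2292: 366 days (Feb 29, 2292 is in that span).
May 24, 2292 → May 24, 2293: 365 days.
May 24, 2293 → May 24, 2294: 365 days.
May 24, 2294 → May 24, 2295: 365 days.
May 24, 2295 → Jun 24, 2295: 31 days (May has 31).
Jun 24, 2295 → Jul 24, 2295: 30 days (June has 30).
Jul 24, 2295 → Aug 24, 2295: 31 days (July has 31).
Aug 24, 2295 → Sep 24, 2295: 31 days (August has 31).
Sep 24, 2295 → Oct 20, 2295: 26 days.
Total: 4897 days.

4897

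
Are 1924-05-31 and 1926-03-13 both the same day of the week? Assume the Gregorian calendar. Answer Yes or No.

Yes

From May 31, 1924 to Mar 13, 1926 is 651 days.
651 mod 7 = 0, so they are the same weekday.
(May 31, 1924 is a Saturday; Mar 13, 1926 is a Saturday.)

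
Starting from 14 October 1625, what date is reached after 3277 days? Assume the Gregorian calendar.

+365 (one year) → Oct 14, 1626 (2912 left).
+365 (one year) → Oct 14, 1627 (2547 left).
+366 (one year; includes Feb 29, 1628) → Oct 14, 1628 (2181 left).
+365 (one year) → Oct 14, 1629 (1816 left).
+365 (one year) → Oct 14, 1630 (1451 left).
+365 (one year) → Oct 14, 1631 (1086 left).
+366 (one year; includes Feb 29, 1632) → Oct 14, 1632 (720 left).
+365 (one year) → Oct 14, 1633 (355 left).
Oct has 31 days: +18 → Nov 1, 1633 (337 left).
Nov has 30 days: +30 → Dec 1, 1633 (307 left).
Dec has 31 days: +31 → Jan 1, 1634 (276 left).
Jan has 31 days: +31 → Feb 1, 1634 (245 left).
Feb has 28 days: +28 → Mar 1, 1634 (217 left).
Mar has 31 days: +31 → Apr 1, 1634 (186 left).
Apr has 30 days: +30 → May 1, 1634 (156 left).
May has 31 days: +31 → Jun 1, 1634 (125 left).
Jun has 30 days: +30 → Jul 1, 1634 (95 left).
Jul has 31 days: +31 → Aug 1, 1634 (64 left).
Aug has 31 days: +31 → Sep 1, 1634 (33 left).
Sep has 30 days: +30 → Oct 1, 1634 (3 left).
+3 → Oct 4, 1634.

October 4, 1634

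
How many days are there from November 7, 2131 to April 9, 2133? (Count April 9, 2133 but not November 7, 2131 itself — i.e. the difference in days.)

Nov 7, 2131 → Nov 7, 2132: 366 days (Feb 29, 2132 is in that span).
Nov 7, 2132 → Dec 7, 2132: 30 days (November has 30).
Dec 7, 2132 → Jan 7, 2133: 31 days (December has 31).
Jan 7, 2133 → Feb 7, 2133: 31 days (January has 31).
Feb 7, 2133 → Mar 7, 2133: 28 days (February has 28).
Mar 7, 2133 → Apr 7, 2133: 31 days (March has 31).
Apr 7, 2133 → Apr 9, 2133: 2 days.
Total: 519 days.

519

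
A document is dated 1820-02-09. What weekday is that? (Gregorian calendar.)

Wednesday

Doomsday rule: the anchor day for the 1800s is Friday. For year 20: 20÷12 = 1 r 8, and 8÷4 = 2, so 1+8+2 = 11.
Friday + 11 ≡ Tuesday — that's 1820's doomsday.
In February the doomsday date is Feb 29 (1820 is a leap year (divisible by 4)).
Feb 9 is 20 days before Feb 29; 20 mod 7 = 6, so Tuesday − 6 = Wednesday.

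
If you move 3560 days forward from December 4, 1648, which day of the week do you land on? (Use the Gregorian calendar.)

Tuesday

First find the weekday of Dec 4, 1648. Doomsday rule: the anchor day for the 1600s is Tuesday. For year 48: 48÷12 = 4 r 0, and 0÷4 = 0, so 4+0+0 = 4.
Tuesday + 4 ≡ Saturday — that's 1648's doomsday.
In December the doomsday date is Dec 12.
Dec 4 is 8 days before Dec 12; 8 mod 7 = 1, so Saturday − 1 = Friday.
3560 mod 7 = 4, so 3560 days after a Friday is Friday + 4 = Tuesday.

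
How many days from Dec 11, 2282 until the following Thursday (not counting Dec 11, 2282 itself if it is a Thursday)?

3

Dec 11, 2282 is a Monday.
From Monday to the next Thursday is 3 days.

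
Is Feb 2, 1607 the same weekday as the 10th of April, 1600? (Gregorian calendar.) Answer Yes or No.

No

From Apr 10, 1600 to Feb 2, 1607 is 2489 days.
2489 mod 7 = 4, so they are different weekdays.
(Apr 10, 1600 is a Monday; Feb 2, 1607 is a Friday.)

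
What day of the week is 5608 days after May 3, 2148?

First find the weekday of May 3, 2148. Doomsday rule: the anchor day for the 2100s is Sunday. For year 48: 48÷12 = 4 r 0, and 0÷4 = 0, so 4+0+0 = 4.
Sunday + 4 ≡ Thursday — that's 2148's doomsday.
In May the doomsday date is May 9.
May 3 is 6 days before May 9; 6 mod 7 = 6, so Thursday − 6 = Friday.
5608 mod 7 = 1, so 5608 days after a Friday is Friday + 1 = Saturday.

Saturday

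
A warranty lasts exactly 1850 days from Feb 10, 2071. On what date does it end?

+365 (one year) → Feb 10, 2072 (1485 left).
+366 (one year; includes Feb 29, 2072) → Feb 10, 2073 (1119 left).
+365 (one year) → Feb 10, 2074 (754 left).
+365 (one year) → Feb 10, 2075 (389 left).
Feb has 28 days: +19 → Mar 1, 2075 (370 left).
Mar has 31 days: +31 → Apr 1, 2075 (339 left).
Apr has 30 days: +30 → May 1, 2075 (309 left).
May has 31 days: +31 → Jun 1, 2075 (278 left).
Jun has 30 days: +30 → Jul 1, 2075 (248 left).
Jul has 31 days: +31 → Aug 1, 2075 (217 left).
Aug has 31 days: +31 → Sep 1, 2075 (186 left).
Sep has 30 days: +30 → Oct 1, 2075 (156 left).
Oct has 31 days: +31 → Nov 1, 2075 (125 left).
Nov has 30 days: +30 → Dec 1, 2075 (95 left).
Dec has 31 days: +31 → Jan 1, 2076 (64 left).
Jan has 31 days: +31 → Feb 1, 2076 (33 left).
Feb has 29 days: +29 → Mar 1, 2076 (4 left).
+4 → Mar 5, 2076.

March 5, 2076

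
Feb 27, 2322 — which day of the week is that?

Monday

Doomsday rule: the anchor day for the 2300s is Wednesday. For year 22: 22÷12 = 1 r 10, and 10÷4 = 2, so 1+10+2 = 13.
Wednesday + 13 ≡ Tuesday — that's 2322's doomsday.
In February the doomsday date is Feb 28 (2322 is not a leap year).
Feb 27 is 1 day before Feb 28; 1 mod 7 = 1, so Tuesday − 1 = Monday.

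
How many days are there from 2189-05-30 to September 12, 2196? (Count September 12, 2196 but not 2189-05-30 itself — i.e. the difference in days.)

May 30, 2189 → May 30, 2190: 365 days.
May 30, 2190 → May 30, 2191: 365 days.
May 30, 2191 → May 30, 2192: 366 days (Feb 29, 2192 is in that span).
May 30, 2192 → May 30, 2193: 365 days.
May 30, 2193 → May 30, 2194: 365 days.
May 30, 2194 → May 30, 2195: 365 days.
May 30, 2195 → May 30, 2196: 366 days (Feb 29, 2196 is in that span).
May 30, 2196 → Jun 30, 2196: 31 days (May has 31).
Jun 30, 2196 → Jul 30, 2196: 30 days (June has 30).
Jul 30, 2196 → Aug 30, 2196: 31 days (July has 31).
Aug 30, 2196 → Sep 12, 2196: 13 days.
Total: 2662 days.

2662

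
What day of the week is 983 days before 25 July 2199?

First find the weekday of Jul 25, 2199. Doomsday rule: the anchor day for the 2100s is Sunday. For year 99: 99÷12 = 8 r 3, and 3÷4 = 0, so 8+3+0 = 11.
Sunday + 11 ≡ Thursday — that's 2199's doomsday.
In July the doomsday date is Jul 11.
Jul 25 is 14 days after Jul 11; 14 mod 7 = 0, so Thursday + 0 = Thursday.
983 mod 7 = 3, so 983 days before a Thursday is Thursday − 3 = Monday.

Monday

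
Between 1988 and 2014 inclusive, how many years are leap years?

Multiples of 4 in [1988,2014]: 7.
Of those, multiples of 100: 1 (not leap unless ÷400).
Multiples of 400: 1.
Leap years = 7 − 1 + 1 = 7.

7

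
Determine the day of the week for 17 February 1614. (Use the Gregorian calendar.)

Monday

Doomsday rule: the anchor day for the 1600s is Tuesday. For year 14: 14÷12 = 1 r 2, and 2÷4 = 0, so 1+2+0 = 3.
Tuesday + 3 ≡ Friday — that's 1614's doomsday.
In February the doomsday date is Feb 28 (1614 is not a leap year).
Feb 17 is 11 days before Feb 28; 11 mod 7 = 4, so Friday − 4 = Monday.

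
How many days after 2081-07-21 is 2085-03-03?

1321

Jul 21, 2081 → Jul 21, 2082: 365 days.
Jul 21, 2082 → Jul 21, 2083: 365 days.
Jul 21, 2083 → Jul 21, 2084: 366 days (Feb 29, 2084 is in that span).
Jul 21, 2084 → Aug 21, 2084: 31 days (July has 31).
Aug 21, 2084 → Sep 21, 2084: 31 days (August has 31).
Sep 21, 2084 → Oct 21, 2084: 30 days (September has 30).
Oct 21, 2084 → Nov 21, 2084: 31 days (October has 31).
Nov 21, 2084 → Dec 21, 2084: 30 days (November has 30).
Dec 21, 2084 → Jan 21, 2085: 31 days (December has 31).
Jan 21, 2085 → Feb 21, 2085: 31 days (January has 31).
Feb 21, 2085 → Mar 3, 2085: 10 days.
Total: 1321 days.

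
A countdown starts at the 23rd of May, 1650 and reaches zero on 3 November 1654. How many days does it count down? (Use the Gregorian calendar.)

May 23, 1650 → May 23, 1651: 365 days.
May 23, 1651 → May 23, 1652: 366 days (Feb 29, 1652 is in that span).
May 23, 1652 → May 23, 1653: 365 days.
May 23, 1653 → May 23, 1654: 365 days.
May 23, 1654 → Jun 23, 1654: 31 days (May has 31).
Jun 23, 1654 → Jul 23, 1654: 30 days (June has 30).
Jul 23, 1654 → Aug 23, 1654: 31 days (July has 31).
Aug 23, 1654 → Sep 23, 1654: 31 days (August has 31).
Sep 23, 1654 → Oct 23, 1654: 30 days (September has 30).
Oct 23, 1654 → Nov 3, 1654: 11 days.
Total: 1625 days.

1625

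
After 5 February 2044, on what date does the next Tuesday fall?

Feb 5, 2044 is a Friday.
From Friday to the next Tuesday is 4 days.
Feb 5, 2044 + 4 = Feb 9, 2044.

February 9, 2044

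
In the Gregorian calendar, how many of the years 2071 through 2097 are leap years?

Multiples of 4 in [2071,2097]: 7.
Of those, multiples of 100: 0 (not leap unless ÷400).
Multiples of 400: 0.
Leap years = 7 − 0 + 0 = 7.

7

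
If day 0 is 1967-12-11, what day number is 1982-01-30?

Dec 11, 1967 → Dec 11, 1968: 366 days (Feb 29, 1968 is in that span).
Dec 11, 1968 → Dec 11, 1969: 365 days.
Dec 11, 1969 → Dec 11, 1970: 365 days.
Dec 11, 1970 → Dec 11, 1971: 365 days.
Dec 11, 1971 → Dec 11, 1972: 366 days (Feb 29, 1972 is in that span).
Dec 11, 1972 → Dec 11, 1973: 365 days.
Dec 11, 1973 → Dec 11, 1974: 365 days.
Dec 11, 1974 → Dec 11, 1975: 365 days.
Dec 11, 1975 → Dec 11, 1976: 366 days (Feb 29, 1976 is in that span).
Dec 11, 1976 → Dec 11, 1977: 365 days.
Dec 11, 1977 → Dec 11, 1978: 365 days.
Dec 11, 1978 → Dec 11, 1979: 365 days.
Dec 11, 1979 → Dec 11, 1980: 366 days (Feb 29, 1980 is in that span).
Dec 11, 1980 → Dec 11, 1981: 365 days.
Dec 11, 1981 → Jan 11, 1982: 31 days (December has 31).
Jan 11, 1982 → Jan 30, 1982: 19 days.
Total: 5164 days.

5164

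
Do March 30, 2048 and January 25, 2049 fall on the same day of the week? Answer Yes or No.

Yes

From Mar 30, 2048 to Jan 25, 2049 is 301 days.
301 mod 7 = 0, so they are the same weekday.
(Mar 30, 2048 is a Monday; Jan 25, 2049 is a Monday.)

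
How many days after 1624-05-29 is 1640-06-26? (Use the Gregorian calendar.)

May 29, 1624 → May 29, 1625: 365 days.
May 29, 1625 → May 29, 1626: 365 days.
May 29, 1626 → May 29, 1627: 365 days.
May 29, 1627 → May 29, 1628: 366 days (Feb 29, 1628 is in that span).
May 29, 1628 → May 29, 1629: 365 days.
May 29, 1629 → May 29, 1630: 365 days.
May 29, 1630 → May 29, 1631: 365 days.
May 29, 1631 → May 29, 1632: 366 days (Feb 29, 1632 is in that span).
May 29, 1632 → May 29, 1633: 365 days.
May 29, 1633 → May 29, 1634: 365 days.
May 29, 1634 → May 29, 1635: 365 days.
May 29, 1635 → May 29, 1636: 366 days (Feb 29, 1636 is in that span).
May 29, 1636 → May 29, 1637: 365 days.
May 29, 1637 → May 29, 1638: 365 days.
May 29, 1638 → May 29, 1639: 365 days.
May 29, 1639 → Jun 29, 1639: 31 days (May has 31).
Jun 29, 1639 → Jul 29, 1639: 30 days (June has 30).
Jul 29, 1639 → Aug 29, 1639: 31 days (July has 31).
Aug 29, 1639 → Sep 29, 1639: 31 days (August has 31).
Sep 29, 1639 → Oct 29, 1639: 30 days (September has 30).
Oct 29, 1639 → Nov 29, 1639: 31 days (October has 31).
Nov 29, 1639 → Dec 29, 1639: 30 days (November has 30).
Dec 29, 1639 → Jan 29, 1640: 31 days (December has 31).
Jan 29, 1640 → Feb 29, 1640: 31 days (January has 31).
Feb 29, 1640 → Mar 29, 1640: 29 days (February has 29).
Mar 29, 1640 → Apr 29, 1640: 31 days (March has 31).
Apr 29, 1640 → May 29, 1640: 30 days (April has 30).
May 29, 1640 → Jun 26, 1640: 28 days.
Total: 5872 days.

5872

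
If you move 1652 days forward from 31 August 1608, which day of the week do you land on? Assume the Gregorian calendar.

Aug 31, 1608 is a Sunday.
1652 mod 7 = 0, so 1652 days after a Sunday is Sunday + 0 = Sunday.

Sunday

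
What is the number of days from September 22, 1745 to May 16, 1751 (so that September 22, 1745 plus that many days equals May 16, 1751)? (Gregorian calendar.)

2062

Sep 22, 1745 → Sep 22, 1746: 365 days.
Sep 22, 1746 → Sep 22, 1747: 365 days.
Sep 22, 1747 → Sep 22, 1748: 366 days (Feb 29, 1748 is in that span).
Sep 22, 1748 → Sep 22, 1749: 365 days.
Sep 22, 1749 → Sep 22, 1750: 365 days.
Sep 22, 1750 → Oct 22, 1750: 30 days (September has 30).
Oct 22, 1750 → Nov 22, 1750: 31 days (October has 31).
Nov 22, 1750 → Dec 22, 1750: 30 days (November has 30).
Dec 22, 1750 → Jan 22, 1751: 31 days (December has 31).
Jan 22, 1751 → Feb 22, 1751: 31 days (January has 31).
Feb 22, 1751 → Mar 22, 1751: 28 days (February has 28).
Mar 22, 1751 → Apr 22, 1751: 31 days (March has 31).
Apr 22, 1751 → May 16, 1751: 24 days.
Total: 2062 days.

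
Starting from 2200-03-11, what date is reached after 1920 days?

+365 (one year) → Mar 11, 2201 (1555 left).
+365 (one year) → Mar 11, 2202 (1190 left).
+365 (one year) → Mar 11, 2203 (825 left).
+366 (one year; includes Feb 29, 2204) → Mar 11, 2204 (459 left).
+365 (one year) → Mar 11, 2205 (94 left).
Mar has 31 days: +21 → Apr 1, 2205 (73 left).
Apr has 30 days: +30 → May 1, 2205 (43 left).
May has 31 days: +31 → Jun 1, 2205 (12 left).
+12 → Jun 13, 2205.

June 13, 2205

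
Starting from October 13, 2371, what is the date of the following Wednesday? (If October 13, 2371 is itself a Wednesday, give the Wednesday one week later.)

October 20, 2371

Oct 13, 2371 is a Wednesday.
From Wednesday to the next Wednesday is 7 days.
Oct 13, 2371 + 7 = Oct 20, 2371.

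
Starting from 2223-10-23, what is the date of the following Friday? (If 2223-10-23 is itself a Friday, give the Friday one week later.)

October 24, 2223

Oct 23, 2223 is a Thursday.
From Thursday to the next Friday is 1 day.
Oct 23, 2223 + 1 = Oct 24, 2223.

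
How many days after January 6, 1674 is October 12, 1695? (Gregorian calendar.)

Jan 6, 1674 → Jan 6, 1675: 365 days.
Jan 6, 1675 → Jan 6, 1676: 365 days.
Jan 6, 1676 → Jan 6, 1677: 366 days (Feb 29, 1676 is in that span).
Jan 6, 1677 → Jan 6, 1678: 365 days.
Jan 6, 1678 → Jan 6, 1679: 365 days.
Jan 6, 1679 → Jan 6, 1680: 365 days.
Jan 6, 1680 → Jan 6, 1681: 366 days (Feb 29, 1680 is in that span).
Jan 6, 1681 → Jan 6, 1682: 365 days.
Jan 6, 1682 → Jan 6, 1683: 365 days.
Jan 6, 1683 → Jan 6, 1684: 365 days.
Jan 6, 1684 → Jan 6, 1685: 366 days (Feb 29, 1684 is in that span).
Jan 6, 1685 → Jan 6, 1686: 365 days.
Jan 6, 1686 → Jan 6, 1687: 365 days.
Jan 6, 1687 → Jan 6, 1688: 365 days.
Jan 6, 1688 → Jan 6, 1689: 366 days (Feb 29, 1688 is in that span).
Jan 6, 1689 → Jan 6, 1690: 365 days.
Jan 6, 1690 → Jan 6, 1691: 365 days.
Jan 6, 1691 → Jan 6, 1692: 365 days.
Jan 6, 1692 → Jan 6, 1693: 366 days (Feb 29, 1692 is in that span).
Jan 6, 1693 → Jan 6, 1694: 365 days.
Jan 6, 1694 → Jan 6, 1695: 365 days.
Jan 6, 1695 → Feb 6, 1695: 31 days (January has 31).
Feb 6, 1695 → Mar 6, 1695: 28 days (February has 28).
Mar 6, 1695 → Apr 6, 1695: 31 days (March has 31).
Apr 6, 1695 → May 6, 1695: 30 days (April has 30).
May 6, 1695 → Jun 6, 1695: 31 days (May has 31).
Jun 6, 1695 → Jul 6, 1695: 30 days (June has 30).
Jul 6, 1695 → Aug 6, 1695: 31 days (July has 31).
Aug 6, 1695 → Sep 6, 1695: 31 days (August has 31).
Sep 6, 1695 → Oct 6, 1695: 30 days (September has 30).
Oct 6, 1695 → Oct 12, 1695: 6 days.
Total: 7949 days.

7949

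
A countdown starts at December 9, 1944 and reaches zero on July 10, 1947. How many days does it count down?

943

Dec 9, 1944 → Dec 9, 1945: 365 days.
Dec 9, 1945 → Dec 9, 1946: 365 days.
Dec 9, 1946 → Jan 9, 1947: 31 days (December has 31).
Jan 9, 1947 → Feb 9, 1947: 31 days (January has 31).
Feb 9, 1947 → Mar 9, 1947: 28 days (February has 28).
Mar 9, 1947 → Apr 9, 1947: 31 days (March has 31).
Apr 9, 1947 → May 9, 1947: 30 days (April has 30).
May 9, 1947 → Jun 9, 1947: 31 days (May has 31).
Jun 9, 1947 → Jul 9, 1947: 30 days (June has 30).
Jul 9, 1947 → Jul 10, 1947: 1 days.
Total: 943 days.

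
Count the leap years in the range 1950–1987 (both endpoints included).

Multiples of 4 in [1950,1987]: 9.
Of those, multiples of 100: 0 (not leap unless ÷400).
Multiples of 400: 0.
Leap years = 9 − 0 + 0 = 9.

9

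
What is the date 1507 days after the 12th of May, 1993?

+365 (one year) → May 12, 1994 (1142 left).
+365 (one year) → May 12, 1995 (777 left).
+366 (one year; includes Feb 29, 1996) → May 12, 1996 (411 left).
+365 (one year) → May 12, 1997 (46 left).
May has 31 days: +20 → Jun 1, 1997 (26 left).
+26 → Jun 27, 1997.

June 27, 1997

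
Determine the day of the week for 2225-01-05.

Wednesday

Doomsday rule: the anchor day for the 2200s is Friday. For year 25: 25÷12 = 2 r 1, and 1÷4 = 0, so 2+1+0 = 3.
Friday + 3 ≡ Monday — that's 2225's doomsday.
In January the doomsday date is Jan 3 (2225 is not a leap year).
Jan 5 is 2 days after Jan 3; 2 mod 7 = 2, so Monday + 2 = Wednesday.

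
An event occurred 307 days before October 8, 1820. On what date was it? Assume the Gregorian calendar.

December 6, 1819

−8 → Sep 30, 1820 (end of Sep, 30 days; 299 left).
−30 → Aug 31, 1820 (end of Aug, 31 days; 269 left).
−31 → Jul 31, 1820 (end of Jul, 31 days; 238 left).
−31 → Jun 30, 1820 (end of Jun, 30 days; 207 left).
−30 → May 31, 1820 (end of May, 31 days; 177 left).
−31 → Apr 30, 1820 (end of Apr, 30 days; 146 left).
−30 → Mar 31, 1820 (end of Mar, 31 days; 116 left).
−31 → Feb 29, 1820 (end of Feb, 29 days; 85 left).
−29 → Jan 31, 1820 (end of Jan, 31 days; 56 left).
−31 → Dec 31, 1819 (end of Dec, 31 days; 25 left).
−25 → Dec 6, 1819.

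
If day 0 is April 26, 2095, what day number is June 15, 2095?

50

Apr 26, 2095 → May 26, 2095: 30 days (April has 30).
May 26, 2095 → Jun 15, 2095: 20 days.
Total: 50 days.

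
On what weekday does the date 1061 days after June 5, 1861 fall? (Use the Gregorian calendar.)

Jun 5, 1861 is a Wednesday.
1061 mod 7 = 4, so 1061 days after a Wednesday is Wednesday + 4 = Sunday.

Sunday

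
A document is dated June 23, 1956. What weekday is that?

Doomsday rule: the anchor day for the 1900s is Wednesday. For year 56: 56÷12 = 4 r 8, and 8÷4 = 2, so 4+8+2 = 14.
Wednesday + 14 ≡ Wednesday — that's 1956's doomsday.
In June the doomsday date is Jun 6.
Jun 23 is 17 days after Jun 6; 17 mod 7 = 3, so Wednesday + 3 = Saturday.

Saturday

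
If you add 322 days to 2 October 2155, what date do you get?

August 19, 2156

Oct has 31 days: +30 → Nov 1, 2155 (292 left).
Nov has 30 days: +30 → Dec 1, 2155 (262 left).
Dec has 31 days: +31 → Jan 1, 2156 (231 left).
Jan has 31 days: +31 → Feb 1, 2156 (200 left).
Feb has 29 days: +29 → Mar 1, 2156 (171 left).
Mar has 31 days: +31 → Apr 1, 2156 (140 left).
Apr has 30 days: +30 → May 1, 2156 (110 left).
May has 31 days: +31 → Jun 1, 2156 (79 left).
Jun has 30 days: +30 → Jul 1, 2156 (49 left).
Jul has 31 days: +31 → Aug 1, 2156 (18 left).
+18 → Aug 19, 2156.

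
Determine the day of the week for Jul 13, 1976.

Tuesday

Doomsday rule: the anchor day for the 1900s is Wednesday. For year 76: 76÷12 = 6 r 4, and 4÷4 = 1, so 6+4+1 = 11.
Wednesday + 11 ≡ Sunday — that's 1976's doomsday.
In July the doomsday date is Jul 11.
Jul 13 is 2 days after Jul 11; 2 mod 7 = 2, so Sunday + 2 = Tuesday.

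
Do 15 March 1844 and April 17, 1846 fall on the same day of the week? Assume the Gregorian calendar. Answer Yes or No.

Yes

From Mar 15, 1844 to Apr 17, 1846 is 763 days.
763 mod 7 = 0, so they are the same weekday.
(Mar 15, 1844 is a Friday; Apr 17, 1846 is a Friday.)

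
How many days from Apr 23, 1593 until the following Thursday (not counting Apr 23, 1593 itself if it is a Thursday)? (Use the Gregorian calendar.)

Apr 23, 1593 is a Friday.
From Friday to the next Thursday is 6 days.

6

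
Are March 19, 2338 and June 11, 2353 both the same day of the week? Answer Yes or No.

From Mar 19, 2338 to Jun 11, 2353 is 5563 days.
5563 mod 7 = 5, so they are different weekdays.
(Mar 19, 2338 is a Saturday; Jun 11, 2353 is a Thursday.)

No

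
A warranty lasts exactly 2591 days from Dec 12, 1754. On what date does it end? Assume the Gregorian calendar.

January 15, 1762

+365 (one year) → Dec 12, 1755 (2226 left).
+366 (one year; includes Feb 29, 1756) → Dec 12, 1756 (1860 left).
+365 (one year) → Dec 12, 1757 (1495 left).
+365 (one year) → Dec 12, 1758 (1130 left).
+365 (one year) → Dec 12, 1759 (765 left).
+366 (one year; includes Feb 29, 1760) → Dec 12, 1760 (399 left).
Dec has 31 days: +20 → Jan 1, 1761 (379 left).
Jan has 31 days: +31 → Feb 1, 1761 (348 left).
Feb has 28 days: +28 → Mar 1, 1761 (320 left).
Mar has 31 days: +31 → Apr 1, 1761 (289 left).
Apr has 30 days: +30 → May 1, 1761 (259 left).
May has 31 days: +31 → Jun 1, 1761 (228 left).
Jun has 30 days: +30 → Jul 1, 1761 (198 left).
Jul has 31 days: +31 → Aug 1, 1761 (167 left).
Aug has 31 days: +31 → Sep 1, 1761 (136 left).
Sep has 30 days: +30 → Oct 1, 1761 (106 left).
Oct has 31 days: +31 → Nov 1, 1761 (75 left).
Nov has 30 days: +30 → Dec 1, 1761 (45 left).
Dec has 31 days: +31 → Jan 1, 1762 (14 left).
+14 → Jan 15, 1762.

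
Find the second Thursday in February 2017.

February 1, 2017 is a Wednesday.
The first Thursday is therefore February 2 (1 days later).
The second Thursday is 2 + 1×7 = February 9.

February 9, 2017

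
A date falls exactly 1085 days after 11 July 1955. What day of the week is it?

Monday

First find the weekday of Jul 11, 1955. Doomsday rule: the anchor day for the 1900s is Wednesday. For year 55: 55÷12 = 4 r 7, and 7÷4 = 1, so 4+7+1 = 12.
Wednesday + 12 ≡ Monday — that's 1955's doomsday.
In July the doomsday date is Jul 11.
Jul 11 is the doomsday itself: Monday.
1085 mod 7 = 0, so 1085 days after a Monday is Monday + 0 = Monday.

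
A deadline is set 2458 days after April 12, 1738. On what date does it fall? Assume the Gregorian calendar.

+365 (one year) → Apr 12, 1739 (2093 left).
+366 (one year; includes Feb 29, 1740) → Apr 12, 1740 (1727 left).
+365 (one year) → Apr 12, 1741 (1362 left).
+365 (one year) → Apr 12, 1742 (997 left).
+365 (one year) → Apr 12, 1743 (632 left).
+366 (one year; includes Feb 29, 1744) → Apr 12, 1744 (266 left).
Apr has 30 days: +19 → May 1, 1744 (247 left).
May has 31 days: +31 → Jun 1, 1744 (216 left).
Jun has 30 days: +30 → Jul 1, 1744 (186 left).
Jul has 31 days: +31 → Aug 1, 1744 (155 left).
Aug has 31 days: +31 → Sep 1, 1744 (124 left).
Sep has 30 days: +30 → Oct 1, 1744 (94 left).
Oct has 31 days: +31 → Nov 1, 1744 (63 left).
Nov has 30 days: +30 → Dec 1, 1744 (33 left).
Dec has 31 days: +31 → Jan 1, 1745 (2 left).
+2 → Jan 3, 1745.

January 3, 1745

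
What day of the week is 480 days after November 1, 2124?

Sunday

First find the weekday of Nov 1, 2124. Doomsday rule: the anchor day for the 2100s is Sunday. For year 24: 24÷12 = 2 r 0, and 0÷4 = 0, so 2+0+0 = 2.
Sunday + 2 ≡ Tuesday — that's 2124's doomsday.
In November the doomsday date is Nov 7.
Nov 1 is 6 days before Nov 7; 6 mod 7 = 6, so Tuesday − 6 = Wednesday.
480 mod 7 = 4, so 480 days after a Wednesday is Wednesday + 4 = Sunday.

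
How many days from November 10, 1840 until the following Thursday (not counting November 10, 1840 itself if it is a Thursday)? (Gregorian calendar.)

2

Nov 10, 1840 is a Tuesday.
From Tuesday to the next Thursday is 2 days.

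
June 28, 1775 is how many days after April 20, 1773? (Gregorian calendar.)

799

Apr 20, 1773 → Apr 20, 1774: 365 days.
Apr 20, 1774 → Apr 20, 1775: 365 days.
Apr 20, 1775 → May 20, 1775: 30 days (April has 30).
May 20, 1775 → Jun 20, 1775: 31 days (May has 31).
Jun 20, 1775 → Jun 28, 1775: 8 days.
Total: 799 days.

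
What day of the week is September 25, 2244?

Doomsday rule: the anchor day for the 2200s is Friday. For year 44: 44÷12 = 3 r 8, and 8÷4 = 2, so 3+8+2 = 13.
Friday + 13 ≡ Thursday — that's 2244's doomsday.
In September the doomsday date is Sep 5.
Sep 25 is 20 days after Sep 5; 20 mod 7 = 6, so Thursday + 6 = Wednesday.

Wednesday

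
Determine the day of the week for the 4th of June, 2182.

Doomsday rule: the anchor day for the 2100s is Sunday. For year 82: 82÷12 = 6 r 10, and 10÷4 = 2, so 6+10+2 = 18.
Sunday + 18 ≡ Thursday — that's 2182's doomsday.
In June the doomsday date is Jun 6.
Jun 4 is 2 days before Jun 6; 2 mod 7 = 2, so Thursday − 2 = Tuesday.

Tuesday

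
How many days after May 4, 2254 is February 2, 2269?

5388

May 4, 2254 → May 4, 2255: 365 days.
May 4, 2255 → May 4, 2256: 366 days (Feb 29, 2256 is in that span).
May 4, 2256 → May 4, 2257: 365 days.
May 4, 2257 → May 4, 2258: 365 days.
May 4, 2258 → May 4, 2259: 365 days.
May 4, 2259 → May 4, 2260: 366 days (Feb 29, 2260 is in that span).
May 4, 2260 → May 4, 2261: 365 days.
May 4, 2261 → May 4, 2262: 365 days.
May 4, 2262 → May 4, 2263: 365 days.
May 4, 2263 → May 4, 2264: 366 days (Feb 29, 2264 is in that span).
May 4, 2264 → May 4, 2265: 365 days.
May 4, 2265 → May 4, 2266: 365 days.
May 4, 2266 → May 4, 2267: 365 days.
May 4, 2267 → May 4, 2268: 366 days (Feb 29, 2268 is in that span).
May 4, 2268 → Jun 4, 2268: 31 days (May has 31).
Jun 4, 2268 → Jul 4, 2268: 30 days (June has 30).
Jul 4, 2268 → Aug 4, 2268: 31 days (July has 31).
Aug 4, 2268 → Sep 4, 2268: 31 days (August has 31).
Sep 4, 2268 → Oct 4, 2268: 30 days (September has 30).
Oct 4, 2268 → Nov 4, 2268: 31 days (October has 31).
Nov 4, 2268 → Dec 4, 2268: 30 days (November has 30).
Dec 4, 2268 → Jan 4, 2269: 31 days (December has 31).
Jan 4, 2269 → Feb 2, 2269: 29 days.
Total: 5388 days.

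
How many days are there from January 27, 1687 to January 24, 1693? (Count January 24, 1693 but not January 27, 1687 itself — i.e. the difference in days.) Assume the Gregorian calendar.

Jan 27, 1687 → Jan 27, 1688: 365 days.
Jan 27, 1688 → Jan 27, 1689: 366 days (Feb 29, 1688 is in that span).
Jan 27, 1689 → Jan 27, 1690: 365 days.
Jan 27, 1690 → Jan 27, 1691: 365 days.
Jan 27, 1691 → Jan 27, 1692: 365 days.
Jan 27, 1692 → Feb 27, 1692: 31 days (January has 31).
Feb 27, 1692 → Mar 27, 1692: 29 days (February has 29).
Mar 27, 1692 → Apr 27, 1692: 31 days (March has 31).
Apr 27, 1692 → May 27, 1692: 30 days (April has 30).
May 27, 1692 → Jun 27, 1692: 31 days (May has 31).
Jun 27, 1692 → Jul 27, 1692: 30 days (June has 30).
Jul 27, 1692 → Aug 27, 1692: 31 days (July has 31).
Aug 27, 1692 → Sep 27, 1692: 31 days (August has 31).
Sep 27, 1692 → Oct 27, 1692: 30 days (September has 30).
Oct 27, 1692 → Nov 27, 1692: 31 days (October has 31).
Nov 27, 1692 → Dec 27, 1692: 30 days (November has 30).
Dec 27, 1692 → Jan 24, 1693: 28 days.
Total: 2189 days.

2189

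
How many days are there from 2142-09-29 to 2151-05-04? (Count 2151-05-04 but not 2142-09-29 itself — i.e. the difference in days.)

3139

Sep 29, 2142 → Sep 29, 2143: 365 days.
Sep 29, 2143 → Sep 29, 2144: 366 days (Feb 29, 2144 is in that span).
Sep 29, 2144 → Sep 29, 2145: 365 days.
Sep 29, 2145 → Sep 29, 2146: 365 days.
Sep 29, 2146 → Sep 29, 2147: 365 days.
Sep 29, 2147 → Sep 29, 2148: 366 days (Feb 29, 2148 is in that span).
Sep 29, 2148 → Sep 29, 2149: 365 days.
Sep 29, 2149 → Sep 29, 2150: 365 days.
Sep 29, 2150 → Oct 29, 2150: 30 days (September has 30).
Oct 29, 2150 → Nov 29, 2150: 31 days (October has 31).
Nov 29, 2150 → Dec 29, 2150: 30 days (November has 30).
Dec 29, 2150 → Jan 29, 2151: 31 days (December has 31).
Jan 29, 2151 → Feb 28, 2151: 30 days (January has 31).
Feb 28, 2151 → Mar 28, 2151: 28 days (February has 28).
Mar 28, 2151 → Apr 28, 2151: 31 days (March has 31).
Apr 28, 2151 → May 4, 2151: 6 days.
Total: 3139 days.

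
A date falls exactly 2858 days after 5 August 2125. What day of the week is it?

First find the weekday of Aug 5, 2125. Doomsday rule: the anchor day for the 2100s is Sunday. For year 25: 25÷12 = 2 r 1, and 1÷4 = 0, so 2+1+0 = 3.
Sunday + 3 ≡ Wednesday — that's 2125's doomsday.
In August the doomsday date is Aug 8.
Aug 5 is 3 days before Aug 8; 3 mod 7 = 3, so Wednesday − 3 = Sunday.
2858 mod 7 = 2, so 2858 days after a Sunday is Sunday + 2 = Tuesday.

Tuesday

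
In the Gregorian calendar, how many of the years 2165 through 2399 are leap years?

Multiples of 4 in [2165,2399]: 58.
Of those, multiples of 100: 2 (not leap unless ÷400).
Multiples of 400: 0.
Leap years = 58 − 2 + 0 = 56.

56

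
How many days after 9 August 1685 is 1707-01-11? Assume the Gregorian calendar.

7824

Aug 9, 1685 → Aug 9, 1686: 365 days.
Aug 9, 1686 → Aug 9, 1687: 365 days.
Aug 9, 1687 → Aug 9, 1688: 366 days (Feb 29, 1688 is in that span).
Aug 9, 1688 → Aug 9, 1689: 365 days.
Aug 9, 1689 → Aug 9, 1690: 365 days.
Aug 9, 1690 → Aug 9, 1691: 365 days.
Aug 9, 1691 → Aug 9, 1692: 366 days (Feb 29, 1692 is in that span).
Aug 9, 1692 → Aug 9, 1693: 365 days.
Aug 9, 1693 → Aug 9, 1694: 365 days.
Aug 9, 1694 → Aug 9, 1695: 365 days.
Aug 9, 1695 → Aug 9, 1696: 366 days (Feb 29, 1696 is in that span).
Aug 9, 1696 → Aug 9, 1697: 365 days.
Aug 9, 1697 → Aug 9, 1698: 365 days.
Aug 9, 1698 → Aug 9, 1699: 365 days.
Aug 9, 1699 → Aug 9, 1700: 365 days.
Aug 9, 1700 → Aug 9, 1701: 365 days.
Aug 9, 1701 → Aug 9, 1702: 365 days.
Aug 9, 1702 → Aug 9, 1703: 365 days.
Aug 9, 1703 → Aug 9, 1704: 366 days (Feb 29, 1704 is in that span).
Aug 9, 1704 → Aug 9, 1705: 365 days.
Aug 9, 1705 → Aug 9, 1706: 365 days.
Aug 9, 1706 → Sep 9, 1706: 31 days (August has 31).
Sep 9, 1706 → Oct 9, 1706: 30 days (September has 30).
Oct 9, 1706 → Nov 9, 1706: 31 days (October has 31).
Nov 9, 1706 → Dec 9, 1706: 30 days (November has 30).
Dec 9, 1706 → Jan 9, 1707: 31 days (December has 31).
Jan 9, 1707 → Jan 11, 1707: 2 days.
Total: 7824 days.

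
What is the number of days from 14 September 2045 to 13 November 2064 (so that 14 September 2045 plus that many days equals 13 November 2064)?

Sep 14, 2045 → Sep 14, 2046: 365 days.
Sep 14, 2046 → Sep 14, 2047: 365 days.
Sep 14, 2047 → Sep 14, 2048: 366 days (Feb 29, 2048 is in that span).
Sep 14, 2048 → Sep 14, 2049: 365 days.
Sep 14, 2049 → Sep 14, 2050: 365 days.
Sep 14, 2050 → Sep 14, 2051: 365 days.
Sep 14, 2051 → Sep 14, 2052: 366 days (Feb 29, 2052 is in that span).
Sep 14, 2052 → Sep 14, 2053: 365 days.
Sep 14, 2053 → Sep 14, 2054: 365 days.
Sep 14, 2054 → Sep 14, 2055: 365 days.
Sep 14, 2055 → Sep 14, 2056: 366 days (Feb 29, 2056 is in that span).
Sep 14, 2056 → Sep 14, 2057: 365 days.
Sep 14, 2057 → Sep 14, 2058: 365 days.
Sep 14, 2058 → Sep 14, 2059: 365 days.
Sep 14, 2059 → Sep 14, 2060: 366 days (Feb 29, 2060 is in that span).
Sep 14, 2060 → Sep 14, 2061: 365 days.
Sep 14, 2061 → Sep 14, 2062: 365 days.
Sep 14, 2062 → Sep 14, 2063: 365 days.
Sep 14, 2063 → Sep 14, 2064: 366 days (Feb 29, 2064 is in that span).
Sep 14, 2064 → Oct 14, 2064: 30 days (September has 30).
Oct 14, 2064 → Nov 13, 2064: 30 days.
Total: 7000 days.

7000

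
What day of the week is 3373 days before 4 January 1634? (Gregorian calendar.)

Thursday

First find the weekday of Jan 4, 1634. Doomsday rule: the anchor day for the 1600s is Tuesday. For year 34: 34÷12 = 2 r 10, and 10÷4 = 2, so 2+10+2 = 14.
Tuesday + 14 ≡ Tuesday — that's 1634's doomsday.
In January the doomsday date is Jan 3 (1634 is not a leap year).
Jan 4 is 1 day after Jan 3; 1 mod 7 = 1, so Tuesday + 1 = Wednesday.
3373 mod 7 = 6, so 3373 days before a Wednesday is Wednesday − 6 = Thursday.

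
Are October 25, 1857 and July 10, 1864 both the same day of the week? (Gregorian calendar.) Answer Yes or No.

From Oct 25, 1857 to Jul 10, 1864 is 2450 days.
2450 mod 7 = 0, so they are the same weekday.
(Oct 25, 1857 is a Sunday; Jul 10, 1864 is a Sunday.)

Yes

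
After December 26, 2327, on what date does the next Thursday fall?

Dec 26, 2327 is a Monday.
From Monday to the next Thursday is 3 days.
Dec 26, 2327 + 3 = Dec 29, 2327.

December 29, 2327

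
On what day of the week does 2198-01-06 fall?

Doomsday rule: the anchor day for the 2100s is Sunday. For year 98: 98÷12 = 8 r 2, and 2÷4 = 0, so 8+2+0 = 10.
Sunday + 10 ≡ Wednesday — that's 2198's doomsday.
In January the doomsday date is Jan 3 (2198 is not a leap year).
Jan 6 is 3 days after Jan 3; 3 mod 7 = 3, so Wednesday + 3 = Saturday.

Saturday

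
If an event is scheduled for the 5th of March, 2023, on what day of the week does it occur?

Sunday

Doomsday rule: the anchor day for the 2000s is Tuesday. For year 23: 23÷12 = 1 r 11, and 11÷4 = 2, so 1+11+2 = 14.
Tuesday + 14 ≡ Tuesday — that's 2023's doomsday.
In March the doomsday date is Mar 14.
Mar 5 is 9 days before Mar 14; 9 mod 7 = 2, so Tuesday − 2 = Sunday.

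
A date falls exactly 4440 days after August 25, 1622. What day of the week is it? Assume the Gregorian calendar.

Saturday

First find the weekday of Aug 25, 1622. Doomsday rule: the anchor day for the 1600s is Tuesday. For year 22: 22÷12 = 1 r 10, and 10÷4 = 2, so 1+10+2 = 13.
Tuesday + 13 ≡ Monday — that's 1622's doomsday.
In August the doomsday date is Aug 8.
Aug 25 is 17 days after Aug 8; 17 mod 7 = 3, so Monday + 3 = Thursday.
4440 mod 7 = 2, so 4440 days after a Thursday is Thursday + 2 = Saturday.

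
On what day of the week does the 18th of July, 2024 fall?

Thursday

January 1, 2024 is a Monday.
Jan 1, 2024 → Feb 1, 2024: 31 days (January has 31).
Feb 1, 2024 → Mar 1, 2024: 29 days (February has 29).
Mar 1, 2024 → Apr 1, 2024: 31 days (March has 31).
Apr 1, 2024 → May 1, 2024: 30 days (April has 30).
May 1, 2024 → Jun 1, 2024: 31 days (May has 31).
Jun 1, 2024 → Jul 1, 2024: 30 days (June has 30).
Jul 1, 2024 → Jul 18, 2024: 17 days.
Total: 199 days.
199 mod 7 = 3, so Monday + 3 = Thursday.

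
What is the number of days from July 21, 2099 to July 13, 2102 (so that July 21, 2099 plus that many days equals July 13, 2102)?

1087

Jul 21, 2099 → Jul 21, 2100: 365 days.
Jul 21, 2100 → Jul 21, 2101: 365 days.
Jul 21, 2101 → Aug 21, 2101: 31 days (July has 31).
Aug 21, 2101 → Sep 21, 2101: 31 days (August has 31).
Sep 21, 2101 → Oct 21, 2101: 30 days (September has 30).
Oct 21, 2101 → Nov 21, 2101: 31 days (October has 31).
Nov 21, 2101 → Dec 21, 2101: 30 days (November has 30).
Dec 21, 2101 → Jan 21, 2102: 31 days (December has 31).
Jan 21, 2102 → Feb 21, 2102: 31 days (January has 31).
Feb 21, 2102 → Mar 21, 2102: 28 days (February has 28).
Mar 21, 2102 → Apr 21, 2102: 31 days (March has 31).
Apr 21, 2102 → May 21, 2102: 30 days (April has 30).
May 21, 2102 → Jun 21, 2102: 31 days (May has 31).
Jun 21, 2102 → Jul 13, 2102: 22 days.
Total: 1087 days.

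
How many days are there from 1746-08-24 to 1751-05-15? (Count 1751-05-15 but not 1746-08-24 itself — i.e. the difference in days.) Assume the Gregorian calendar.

Aug 24, 1746 → Aug 24, 1747: 365 days.
Aug 24, 1747 → Aug 24, 1748: 366 days (Feb 29, 1748 is in that span).
Aug 24, 1748 → Aug 24, 1749: 365 days.
Aug 24, 1749 → Aug 24, 1750: 365 days.
Aug 24, 1750 → Sep 24, 1750: 31 days (August has 31).
Sep 24, 1750 → Oct 24, 1750: 30 days (September has 30).
Oct 24, 1750 → Nov 24, 1750: 31 days (October has 31).
Nov 24, 1750 → Dec 24, 1750: 30 days (November has 30).
Dec 24, 1750 → Jan 24, 1751: 31 days (December has 31).
Jan 24, 1751 → Feb 24, 1751: 31 days (January has 31).
Feb 24, 1751 → Mar 24, 1751: 28 days (February has 28).
Mar 24, 1751 → Apr 24, 1751: 31 days (March has 31).
Apr 24, 1751 → May 15, 1751: 21 days.
Total: 1725 days.

1725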